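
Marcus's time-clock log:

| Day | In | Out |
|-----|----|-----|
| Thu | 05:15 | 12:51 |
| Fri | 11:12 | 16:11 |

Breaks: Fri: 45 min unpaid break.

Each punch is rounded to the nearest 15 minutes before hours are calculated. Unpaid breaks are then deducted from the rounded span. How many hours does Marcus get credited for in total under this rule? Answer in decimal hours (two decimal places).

11.75 hours

Thu: in 05:15→05:15, out 12:51→12:45; 7 h 30 min
Fri: in 11:12→11:15, out 16:11→16:15; 5 h 0 min − 45 min = 4 h 15 min
Total credited: 11 h 45 min.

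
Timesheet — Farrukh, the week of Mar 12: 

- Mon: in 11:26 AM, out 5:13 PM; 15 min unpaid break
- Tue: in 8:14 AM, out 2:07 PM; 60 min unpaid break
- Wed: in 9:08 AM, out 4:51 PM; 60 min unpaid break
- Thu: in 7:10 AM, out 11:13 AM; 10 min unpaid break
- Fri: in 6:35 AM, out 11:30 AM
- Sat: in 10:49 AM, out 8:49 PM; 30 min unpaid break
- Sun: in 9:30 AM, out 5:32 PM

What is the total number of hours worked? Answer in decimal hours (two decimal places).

43.47 hours

Mon: 11:26 AM–5:13 PM = 5 h 47 min; less 15 min break → 5 h 32 min
Tue: 8:14 AM–2:07 PM = 5 h 53 min; less 60 min break → 4 h 53 min
Wed: 9:08 AM–4:51 PM = 7 h 43 min; less 60 min break → 6 h 43 min
Thu: 7:10 AM–11:13 AM = 4 h 3 min; less 10 min break → 3 h 53 min
Fri: 6:35 AM–11:30 AM = 4 h 55 min
Sat: 10:49 AM–8:49 PM = 10 h 0 min; less 30 min break → 9 h 30 min
Sun: 9:30 AM–5:32 PM = 8 h 2 min
Total: 5 h 32 min + 4 h 53 min + 6 h 43 min + 3 h 53 min + 4 h 55 min + 9 h 30 min + 8 h 2 min = 43 h 28 min.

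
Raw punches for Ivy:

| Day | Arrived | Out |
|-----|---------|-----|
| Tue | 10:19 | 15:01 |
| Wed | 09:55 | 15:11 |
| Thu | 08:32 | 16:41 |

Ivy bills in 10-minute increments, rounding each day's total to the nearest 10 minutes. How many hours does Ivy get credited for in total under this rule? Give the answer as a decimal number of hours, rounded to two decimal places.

18.17 hours

Tue: 10:19–15:01 = 4 h 42 min → rounds to 4 h 40 min
Wed: 09:55–15:11 = 5 h 16 min → rounds to 5 h 20 min
Thu: 08:32–16:41 = 8 h 9 min → rounds to 8 h 10 min
Total credited: 18 h 10 min.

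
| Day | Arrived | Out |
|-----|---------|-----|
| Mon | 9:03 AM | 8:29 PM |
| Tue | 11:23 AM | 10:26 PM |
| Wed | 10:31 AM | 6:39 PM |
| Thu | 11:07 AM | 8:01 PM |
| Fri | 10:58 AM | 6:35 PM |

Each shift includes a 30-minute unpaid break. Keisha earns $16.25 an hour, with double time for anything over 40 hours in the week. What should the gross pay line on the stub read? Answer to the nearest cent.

$800.58

Mon: 9:03 AM–8:29 PM = 11 h 26 min; less 30 min break → 10 h 56 min
Tue: 11:23 AM–10:26 PM = 11 h 3 min; less 30 min break → 10 h 33 min
Wed: 10:31 AM–6:39 PM = 8 h 8 min; less 30 min break → 7 h 38 min
Thu: 11:07 AM–8:01 PM = 8 h 54 min; less 30 min break → 8 h 24 min
Fri: 10:58 AM–6:35 PM = 7 h 37 min; less 30 min break → 7 h 7 min
Total worked: 44 h 38 min = 2678 min.
Regular 40 h 0 min = 2400 min at $16.25/h; overtime 4 h 38 min = 278 min at $32.50/h.
Pay = (2400 × $16.25 + 278 × $32.50) ÷ 60 = $800.58.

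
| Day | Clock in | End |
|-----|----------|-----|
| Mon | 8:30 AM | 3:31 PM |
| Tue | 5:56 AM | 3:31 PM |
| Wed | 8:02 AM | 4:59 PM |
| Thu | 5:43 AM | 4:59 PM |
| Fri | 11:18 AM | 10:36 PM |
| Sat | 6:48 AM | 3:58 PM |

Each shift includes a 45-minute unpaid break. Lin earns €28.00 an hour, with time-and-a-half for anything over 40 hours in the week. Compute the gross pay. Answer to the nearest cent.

Mon: 8:30 AM–3:31 PM = 7 h 1 min; less 45 min break → 6 h 16 min
Tue: 5:56 AM–3:31 PM = 9 h 35 min; less 45 min break → 8 h 50 min
Wed: 8:02 AM–4:59 PM = 8 h 57 min; less 45 min break → 8 h 12 min
Thu: 5:43 AM–4:59 PM = 11 h 16 min; less 45 min break → 10 h 31 min
Fri: 11:18 AM–10:36 PM = 11 h 18 min; less 45 min break → 10 h 33 min
Sat: 6:48 AM–3:58 PM = 9 h 10 min; less 45 min break → 8 h 25 min
Total worked: 52 h 47 min = 3167 min.
Regular 40 h 0 min = 2400 min at €28.00/h; overtime 12 h 47 min = 767 min at €42.00/h.
Pay = (2400 × €28.00 + 767 × €42.00) ÷ 60 = €1656.90.

€1656.90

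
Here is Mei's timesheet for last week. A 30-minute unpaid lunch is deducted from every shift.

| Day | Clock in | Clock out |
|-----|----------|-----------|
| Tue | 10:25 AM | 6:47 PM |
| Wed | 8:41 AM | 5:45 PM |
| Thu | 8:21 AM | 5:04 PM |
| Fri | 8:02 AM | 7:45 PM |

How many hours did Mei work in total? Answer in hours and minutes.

Tue: 10:25 AM–6:47 PM = 8 h 22 min; less 30 min break → 7 h 52 min
Wed: 8:41 AM–5:45 PM = 9 h 4 min; less 30 min break → 8 h 34 min
Thu: 8:21 AM–5:04 PM = 8 h 43 min; less 30 min break → 8 h 13 min
Fri: 8:02 AM–7:45 PM = 11 h 43 min; less 30 min break → 11 h 13 min
Total: 7 h 52 min + 8 h 34 min + 8 h 13 min + 11 h 13 min = 35 h 52 min.

35 h 52 min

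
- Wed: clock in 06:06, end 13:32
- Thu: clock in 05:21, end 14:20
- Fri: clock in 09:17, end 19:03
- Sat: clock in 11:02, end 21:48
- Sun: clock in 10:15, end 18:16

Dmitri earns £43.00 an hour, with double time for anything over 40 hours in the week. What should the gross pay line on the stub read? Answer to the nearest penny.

£2147.13

Wed: 06:06–13:32 = 7 h 26 min
Thu: 05:21–14:20 = 8 h 59 min
Fri: 09:17–19:03 = 9 h 46 min
Sat: 11:02–21:48 = 10 h 46 min
Sun: 10:15–18:16 = 8 h 1 min
Total worked: 44 h 58 min = 2698 min.
Regular 40 h 0 min = 2400 min at £43.00/h; overtime 4 h 58 min = 298 min at £86.00/h.
Pay = (2400 × £43.00 + 298 × £86.00) ÷ 60 = £2147.13.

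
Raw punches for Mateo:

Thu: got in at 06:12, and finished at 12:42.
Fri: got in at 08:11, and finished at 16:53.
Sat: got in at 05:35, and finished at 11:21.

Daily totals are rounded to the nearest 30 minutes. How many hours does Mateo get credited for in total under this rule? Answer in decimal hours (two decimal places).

21.00 hours

Thu: 06:12–12:42 = 6 h 30 min → rounds to 6 h 30 min
Fri: 08:11–16:53 = 8 h 42 min → rounds to 8 h 30 min
Sat: 05:35–11:21 = 5 h 46 min → rounds to 6 h 0 min
Total credited: 21 h 0 min.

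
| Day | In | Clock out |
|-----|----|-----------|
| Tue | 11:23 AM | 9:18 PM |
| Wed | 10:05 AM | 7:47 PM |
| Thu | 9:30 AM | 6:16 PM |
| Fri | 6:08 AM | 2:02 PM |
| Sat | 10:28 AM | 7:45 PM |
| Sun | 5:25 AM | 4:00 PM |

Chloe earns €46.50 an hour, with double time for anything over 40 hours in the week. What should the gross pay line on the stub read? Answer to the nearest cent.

Tue: 11:23 AM–9:18 PM = 9 h 55 min
Wed: 10:05 AM–7:47 PM = 9 h 42 min
Thu: 9:30 AM–6:16 PM = 8 h 46 min
Fri: 6:08 AM–2:02 PM = 7 h 54 min
Sat: 10:28 AM–7:45 PM = 9 h 17 min
Sun: 5:25 AM–4:00 PM = 10 h 35 min
Total worked: 56 h 9 min = 3369 min.
Regular 40 h 0 min = 2400 min at €46.50/h; overtime 16 h 9 min = 969 min at €93.00/h.
Pay = (2400 × €46.50 + 969 × €93.00) ÷ 60 = €3361.95.

€3361.95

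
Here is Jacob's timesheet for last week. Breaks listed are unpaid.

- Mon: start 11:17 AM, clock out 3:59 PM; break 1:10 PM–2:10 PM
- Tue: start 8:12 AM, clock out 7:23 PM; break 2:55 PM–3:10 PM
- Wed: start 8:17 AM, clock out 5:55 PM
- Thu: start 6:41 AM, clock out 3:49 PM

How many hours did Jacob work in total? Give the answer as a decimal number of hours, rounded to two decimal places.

33.40 hours

Mon: 11:17 AM–3:59 PM = 4 h 42 min; less 60 min break → 3 h 42 min
Tue: 8:12 AM–7:23 PM = 11 h 11 min; less 15 min break → 10 h 56 min
Wed: 8:17 AM–5:55 PM = 9 h 38 min
Thu: 6:41 AM–3:49 PM = 9 h 8 min
Total: 3 h 42 min + 10 h 56 min + 9 h 38 min + 9 h 8 min = 33 h 24 min.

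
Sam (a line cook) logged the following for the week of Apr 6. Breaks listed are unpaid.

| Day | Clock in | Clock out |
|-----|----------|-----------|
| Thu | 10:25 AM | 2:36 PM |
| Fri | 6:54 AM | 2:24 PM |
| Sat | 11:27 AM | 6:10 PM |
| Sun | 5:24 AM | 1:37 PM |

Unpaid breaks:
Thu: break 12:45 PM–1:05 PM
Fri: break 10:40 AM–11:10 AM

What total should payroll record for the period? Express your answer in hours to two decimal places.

Thu: 10:25 AM–2:36 PM = 4 h 11 min; less 20 min break → 3 h 51 min
Fri: 6:54 AM–2:24 PM = 7 h 30 min; less 30 min break → 7 h 0 min
Sat: 11:27 AM–6:10 PM = 6 h 43 min
Sun: 5:24 AM–1:37 PM = 8 h 13 min
Total: 3 h 51 min + 7 h 0 min + 6 h 43 min + 8 h 13 min = 25 h 47 min.

25.78 hours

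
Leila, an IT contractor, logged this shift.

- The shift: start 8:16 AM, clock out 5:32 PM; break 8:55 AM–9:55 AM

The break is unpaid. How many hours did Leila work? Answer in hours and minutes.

8 h 16 min

The shift: 8:16 AM–5:32 PM = 9 h 16 min; less 60 min break → 8 h 16 min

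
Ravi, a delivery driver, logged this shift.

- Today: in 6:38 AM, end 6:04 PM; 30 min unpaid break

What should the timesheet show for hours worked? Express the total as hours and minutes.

Today: 6:38 AM–6:04 PM = 11 h 26 min; less 30 min break → 10 h 56 min

10 h 56 min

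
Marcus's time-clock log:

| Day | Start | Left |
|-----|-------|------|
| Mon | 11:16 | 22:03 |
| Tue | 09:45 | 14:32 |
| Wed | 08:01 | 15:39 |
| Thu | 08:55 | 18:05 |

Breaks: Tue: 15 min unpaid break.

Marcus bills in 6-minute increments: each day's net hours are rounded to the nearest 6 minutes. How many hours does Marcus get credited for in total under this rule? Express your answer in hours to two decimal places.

Mon: 11:16–22:03 = 10 h 47 min → rounds to 10 h 48 min
Tue: 09:45–14:32 = 4 h 47 min − 15 min = 4 h 32 min → rounds to 4 h 30 min
Wed: 08:01–15:39 = 7 h 38 min → rounds to 7 h 36 min
Thu: 08:55–18:05 = 9 h 10 min → rounds to 9 h 12 min
Total credited: 32 h 6 min.

32.10 hours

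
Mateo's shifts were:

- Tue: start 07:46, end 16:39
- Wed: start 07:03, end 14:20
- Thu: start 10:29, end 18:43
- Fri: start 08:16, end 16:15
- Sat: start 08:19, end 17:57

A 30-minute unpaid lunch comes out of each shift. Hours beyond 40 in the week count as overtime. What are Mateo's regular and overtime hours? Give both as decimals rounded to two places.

Tue: 07:46–16:39 = 8 h 53 min; less 30 min break → 8 h 23 min
Wed: 07:03–14:20 = 7 h 17 min; less 30 min break → 6 h 47 min
Thu: 10:29–18:43 = 8 h 14 min; less 30 min break → 7 h 44 min
Fri: 08:16–16:15 = 7 h 59 min; less 30 min break → 7 h 29 min
Sat: 08:19–17:57 = 9 h 38 min; less 30 min break → 9 h 8 min
Total worked: 39 h 31 min = 39.52 h.
Threshold 40 h → overtime 0 h 0 min, regular 39 h 31 min.

Regular 39.52 hours, overtime 0.00 hours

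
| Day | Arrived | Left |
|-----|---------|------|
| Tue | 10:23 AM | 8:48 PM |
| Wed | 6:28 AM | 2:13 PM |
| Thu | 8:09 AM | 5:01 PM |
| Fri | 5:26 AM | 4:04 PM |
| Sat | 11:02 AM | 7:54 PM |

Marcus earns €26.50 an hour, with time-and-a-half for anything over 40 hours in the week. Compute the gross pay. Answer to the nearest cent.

€1319.70

Tue: 10:23 AM–8:48 PM = 10 h 25 min
Wed: 6:28 AM–2:13 PM = 7 h 45 min
Thu: 8:09 AM–5:01 PM = 8 h 52 min
Fri: 5:26 AM–4:04 PM = 10 h 38 min
Sat: 11:02 AM–7:54 PM = 8 h 52 min
Total worked: 46 h 32 min = 2792 min.
Regular 40 h 0 min = 2400 min at €26.50/h; overtime 6 h 32 min = 392 min at €39.75/h.
Pay = (2400 × €26.50 + 392 × €39.75) ÷ 60 = €1319.70.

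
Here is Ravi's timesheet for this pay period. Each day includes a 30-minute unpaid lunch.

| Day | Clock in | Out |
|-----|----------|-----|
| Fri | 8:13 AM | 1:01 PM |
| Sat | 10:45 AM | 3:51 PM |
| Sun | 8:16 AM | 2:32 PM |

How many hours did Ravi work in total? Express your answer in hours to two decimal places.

14.67 hours

Fri: 8:13 AM–1:01 PM = 4 h 48 min; less 30 min break → 4 h 18 min
Sat: 10:45 AM–3:51 PM = 5 h 6 min; less 30 min break → 4 h 36 min
Sun: 8:16 AM–2:32 PM = 6 h 16 min; less 30 min break → 5 h 46 min
Total: 4 h 18 min + 4 h 36 min + 5 h 46 min = 14 h 40 min.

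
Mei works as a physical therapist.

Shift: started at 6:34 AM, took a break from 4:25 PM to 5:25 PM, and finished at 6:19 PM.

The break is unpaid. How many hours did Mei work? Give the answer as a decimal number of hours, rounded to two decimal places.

10.75 hours

Shift: 6:34 AM–6:19 PM = 11 h 45 min; less 60 min break → 10 h 45 min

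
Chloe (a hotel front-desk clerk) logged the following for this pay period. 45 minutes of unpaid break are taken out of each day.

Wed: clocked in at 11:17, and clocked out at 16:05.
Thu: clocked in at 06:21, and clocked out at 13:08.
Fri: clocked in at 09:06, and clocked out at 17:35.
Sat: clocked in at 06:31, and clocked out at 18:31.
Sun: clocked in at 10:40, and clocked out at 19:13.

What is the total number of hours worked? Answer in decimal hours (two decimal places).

36.87 hours

Wed: 11:17–16:05 = 4 h 48 min; less 45 min break → 4 h 3 min
Thu: 06:21–13:08 = 6 h 47 min; less 45 min break → 6 h 2 min
Fri: 09:06–17:35 = 8 h 29 min; less 45 min break → 7 h 44 min
Sat: 06:31–18:31 = 12 h 0 min; less 45 min break → 11 h 15 min
Sun: 10:40–19:13 = 8 h 33 min; less 45 min break → 7 h 48 min
Total: 4 h 3 min + 6 h 2 min + 7 h 44 min + 11 h 15 min + 7 h 48 min = 36 h 52 min.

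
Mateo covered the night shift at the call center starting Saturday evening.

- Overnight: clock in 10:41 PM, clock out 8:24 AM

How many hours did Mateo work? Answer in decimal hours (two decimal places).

Overnight: 10:41 PM → midnight = 1 h 19 min; midnight → 8:24 AM = 8 h 24 min; span 9 h 43 min

9.72 hours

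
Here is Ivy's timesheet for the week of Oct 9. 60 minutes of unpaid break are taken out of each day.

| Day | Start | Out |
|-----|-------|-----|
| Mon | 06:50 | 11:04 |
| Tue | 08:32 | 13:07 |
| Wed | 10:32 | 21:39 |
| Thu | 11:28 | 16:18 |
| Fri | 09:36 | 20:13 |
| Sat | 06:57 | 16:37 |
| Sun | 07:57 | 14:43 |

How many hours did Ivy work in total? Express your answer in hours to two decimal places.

Mon: 06:50–11:04 = 4 h 14 min; less 60 min break → 3 h 14 min
Tue: 08:32–13:07 = 4 h 35 min; less 60 min break → 3 h 35 min
Wed: 10:32–21:39 = 11 h 7 min; less 60 min break → 10 h 7 min
Thu: 11:28–16:18 = 4 h 50 min; less 60 min break → 3 h 50 min
Fri: 09:36–20:13 = 10 h 37 min; less 60 min break → 9 h 37 min
Sat: 06:57–16:37 = 9 h 40 min; less 60 min break → 8 h 40 min
Sun: 07:57–14:43 = 6 h 46 min; less 60 min break → 5 h 46 min
Total: 3 h 14 min + 3 h 35 min + 10 h 7 min + 3 h 50 min + 9 h 37 min + 8 h 40 min + 5 h 46 min = 44 h 49 min.

44.82 hours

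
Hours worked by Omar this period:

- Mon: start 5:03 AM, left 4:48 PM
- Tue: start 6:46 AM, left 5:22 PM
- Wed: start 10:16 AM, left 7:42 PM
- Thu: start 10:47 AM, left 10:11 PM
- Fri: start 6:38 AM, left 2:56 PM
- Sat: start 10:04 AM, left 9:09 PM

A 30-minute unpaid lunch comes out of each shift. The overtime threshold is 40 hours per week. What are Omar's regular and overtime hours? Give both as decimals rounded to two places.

Mon: 5:03 AM–4:48 PM = 11 h 45 min; less 30 min break → 11 h 15 min
Tue: 6:46 AM–5:22 PM = 10 h 36 min; less 30 min break → 10 h 6 min
Wed: 10:16 AM–7:42 PM = 9 h 26 min; less 30 min break → 8 h 56 min
Thu: 10:47 AM–10:11 PM = 11 h 24 min; less 30 min break → 10 h 54 min
Fri: 6:38 AM–2:56 PM = 8 h 18 min; less 30 min break → 7 h 48 min
Sat: 10:04 AM–9:09 PM = 11 h 5 min; less 30 min break → 10 h 35 min
Total worked: 59 h 34 min = 59.57 h.
Threshold 40 h → overtime 19 h 34 min, regular 40 h 0 min.

Regular 40.00 hours, overtime 19.57 hours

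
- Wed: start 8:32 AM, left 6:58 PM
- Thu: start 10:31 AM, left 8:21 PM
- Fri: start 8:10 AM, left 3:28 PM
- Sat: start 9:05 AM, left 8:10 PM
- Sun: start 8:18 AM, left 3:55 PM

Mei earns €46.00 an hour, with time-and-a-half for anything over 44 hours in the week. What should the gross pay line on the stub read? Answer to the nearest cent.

Wed: 8:32 AM–6:58 PM = 10 h 26 min
Thu: 10:31 AM–8:21 PM = 9 h 50 min
Fri: 8:10 AM–3:28 PM = 7 h 18 min
Sat: 9:05 AM–8:10 PM = 11 h 5 min
Sun: 8:18 AM–3:55 PM = 7 h 37 min
Total worked: 46 h 16 min = 2776 min.
Regular 44 h 0 min = 2640 min at €46.00/h; overtime 2 h 16 min = 136 min at €69.00/h.
Pay = (2640 × €46.00 + 136 × €69.00) ÷ 60 = €2180.40.

€2180.40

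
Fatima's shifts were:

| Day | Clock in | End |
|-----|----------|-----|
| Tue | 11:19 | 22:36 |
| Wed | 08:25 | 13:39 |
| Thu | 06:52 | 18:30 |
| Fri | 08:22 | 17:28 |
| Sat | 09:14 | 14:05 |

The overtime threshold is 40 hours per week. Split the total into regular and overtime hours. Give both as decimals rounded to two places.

Regular 40.00 hours, overtime 2.10 hours

Tue: 11:19–22:36 = 11 h 17 min
Wed: 08:25–13:39 = 5 h 14 min
Thu: 06:52–18:30 = 11 h 38 min
Fri: 08:22–17:28 = 9 h 6 min
Sat: 09:14–14:05 = 4 h 51 min
Total worked: 42 h 6 min = 42.10 h.
Threshold 40 h → overtime 2 h 6 min, regular 40 h 0 min.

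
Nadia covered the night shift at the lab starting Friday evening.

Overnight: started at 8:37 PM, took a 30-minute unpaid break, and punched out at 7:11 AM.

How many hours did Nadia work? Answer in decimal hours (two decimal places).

Overnight: 8:37 PM → midnight = 3 h 23 min; midnight → 7:11 AM = 7 h 11 min; span 10 h 34 min; less 30 min break → 10 h 4 min

10.07 hours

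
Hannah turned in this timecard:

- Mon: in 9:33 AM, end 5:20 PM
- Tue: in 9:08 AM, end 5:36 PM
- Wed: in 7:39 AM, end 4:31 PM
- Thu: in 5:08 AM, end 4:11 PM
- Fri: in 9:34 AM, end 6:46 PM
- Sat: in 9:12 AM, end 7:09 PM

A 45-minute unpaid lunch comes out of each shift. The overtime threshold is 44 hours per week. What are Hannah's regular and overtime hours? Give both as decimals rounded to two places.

Regular 44.00 hours, overtime 6.82 hours

Mon: 9:33 AM–5:20 PM = 7 h 47 min; less 45 min break → 7 h 2 min
Tue: 9:08 AM–5:36 PM = 8 h 28 min; less 45 min break → 7 h 43 min
Wed: 7:39 AM–4:31 PM = 8 h 52 min; less 45 min break → 8 h 7 min
Thu: 5:08 AM–4:11 PM = 11 h 3 min; less 45 min break → 10 h 18 min
Fri: 9:34 AM–6:46 PM = 9 h 12 min; less 45 min break → 8 h 27 min
Sat: 9:12 AM–7:09 PM = 9 h 57 min; less 45 min break → 9 h 12 min
Total worked: 50 h 49 min = 50.82 h.
Threshold 44 h → overtime 6 h 49 min, regular 44 h 0 min.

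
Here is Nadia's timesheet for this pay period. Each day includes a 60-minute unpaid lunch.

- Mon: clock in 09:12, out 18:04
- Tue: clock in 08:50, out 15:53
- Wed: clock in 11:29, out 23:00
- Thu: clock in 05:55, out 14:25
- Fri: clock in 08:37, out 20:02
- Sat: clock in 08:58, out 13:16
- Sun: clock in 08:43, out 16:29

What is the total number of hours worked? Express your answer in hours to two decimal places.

52.42 hours

Mon: 09:12–18:04 = 8 h 52 min; less 60 min break → 7 h 52 min
Tue: 08:50–15:53 = 7 h 3 min; less 60 min break → 6 h 3 min
Wed: 11:29–23:00 = 11 h 31 min; less 60 min break → 10 h 31 min
Thu: 05:55–14:25 = 8 h 30 min; less 60 min break → 7 h 30 min
Fri: 08:37–20:02 = 11 h 25 min; less 60 min break → 10 h 25 min
Sat: 08:58–13:16 = 4 h 18 min; less 60 min break → 3 h 18 min
Sun: 08:43–16:29 = 7 h 46 min; less 60 min break → 6 h 46 min
Total: 7 h 52 min + 6 h 3 min + 10 h 31 min + 7 h 30 min + 10 h 25 min + 3 h 18 min + 6 h 46 min = 52 h 25 min.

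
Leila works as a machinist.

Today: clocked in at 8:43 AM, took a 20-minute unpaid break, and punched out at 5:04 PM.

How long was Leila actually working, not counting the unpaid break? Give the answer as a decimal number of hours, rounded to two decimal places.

Today: 8:43 AM–5:04 PM = 8 h 21 min; less 20 min break → 8 h 1 min

8.02 hours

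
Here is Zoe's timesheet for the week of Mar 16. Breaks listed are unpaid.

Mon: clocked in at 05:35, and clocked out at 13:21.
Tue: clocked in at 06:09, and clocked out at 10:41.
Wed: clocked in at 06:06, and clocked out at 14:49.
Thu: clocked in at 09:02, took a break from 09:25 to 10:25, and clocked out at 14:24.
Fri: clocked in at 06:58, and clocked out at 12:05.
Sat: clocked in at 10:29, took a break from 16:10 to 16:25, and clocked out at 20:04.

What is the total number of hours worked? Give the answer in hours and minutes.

Mon: 05:35–13:21 = 7 h 46 min
Tue: 06:09–10:41 = 4 h 32 min
Wed: 06:06–14:49 = 8 h 43 min
Thu: 09:02–14:24 = 5 h 22 min; less 60 min break → 4 h 22 min
Fri: 06:58–12:05 = 5 h 7 min
Sat: 10:29–20:04 = 9 h 35 min; less 15 min break → 9 h 20 min
Total: 7 h 46 min + 4 h 32 min + 8 h 43 min + 4 h 22 min + 5 h 7 min + 9 h 20 min = 39 h 50 min.

39 h 50 min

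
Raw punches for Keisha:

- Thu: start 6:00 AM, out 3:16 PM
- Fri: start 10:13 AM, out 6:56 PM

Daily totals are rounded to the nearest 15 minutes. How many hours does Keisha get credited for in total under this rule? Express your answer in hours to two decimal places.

18.00 hours

Thu: 6:00 AM–3:16 PM = 9 h 16 min → rounds to 9 h 15 min
Fri: 10:13 AM–6:56 PM = 8 h 43 min → rounds to 8 h 45 min
Total credited: 18 h 0 min.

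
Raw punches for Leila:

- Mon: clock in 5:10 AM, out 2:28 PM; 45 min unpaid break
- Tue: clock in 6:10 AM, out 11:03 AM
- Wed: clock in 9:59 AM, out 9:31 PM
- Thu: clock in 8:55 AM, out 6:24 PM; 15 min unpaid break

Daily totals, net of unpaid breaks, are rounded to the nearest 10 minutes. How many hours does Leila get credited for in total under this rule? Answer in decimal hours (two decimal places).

Mon: 5:10 AM–2:28 PM = 9 h 18 min − 45 min = 8 h 33 min → rounds to 8 h 30 min
Tue: 6:10 AM–11:03 AM = 4 h 53 min → rounds to 4 h 50 min
Wed: 9:59 AM–9:31 PM = 11 h 32 min → rounds to 11 h 30 min
Thu: 8:55 AM–6:24 PM = 9 h 29 min − 15 min = 9 h 14 min → rounds to 9 h 10 min
Total credited: 34 h 0 min.

34.00 hours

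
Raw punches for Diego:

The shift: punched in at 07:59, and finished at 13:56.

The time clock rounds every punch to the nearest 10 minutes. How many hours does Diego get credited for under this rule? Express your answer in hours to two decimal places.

The shift: in 07:59→08:00, out 13:56→14:00; 6 h 0 min

6.00 hours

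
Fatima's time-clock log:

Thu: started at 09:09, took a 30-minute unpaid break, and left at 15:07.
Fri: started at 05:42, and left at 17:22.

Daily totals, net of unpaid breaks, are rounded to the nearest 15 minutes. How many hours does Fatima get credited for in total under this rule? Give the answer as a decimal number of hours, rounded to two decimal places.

17.25 hours

Thu: 09:09–15:07 = 5 h 58 min − 30 min = 5 h 28 min → rounds to 5 h 30 min
Fri: 05:42–17:22 = 11 h 40 min → rounds to 11 h 45 min
Total credited: 17 h 15 min.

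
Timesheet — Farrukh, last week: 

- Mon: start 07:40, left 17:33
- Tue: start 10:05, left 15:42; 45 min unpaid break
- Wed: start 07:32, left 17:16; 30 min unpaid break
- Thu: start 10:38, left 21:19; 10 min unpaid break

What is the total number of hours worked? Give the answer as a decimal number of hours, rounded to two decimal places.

34.50 hours

Mon: 07:40–17:33 = 9 h 53 min
Tue: 10:05–15:42 = 5 h 37 min; less 45 min break → 4 h 52 min
Wed: 07:32–17:16 = 9 h 44 min; less 30 min break → 9 h 14 min
Thu: 10:38–21:19 = 10 h 41 min; less 10 min break → 10 h 31 min
Total: 9 h 53 min + 4 h 52 min + 9 h 14 min + 10 h 31 min = 34 h 30 min.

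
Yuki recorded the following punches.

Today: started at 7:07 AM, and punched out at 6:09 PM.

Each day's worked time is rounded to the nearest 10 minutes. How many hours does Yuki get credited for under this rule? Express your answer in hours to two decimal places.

Today: 7:07 AM–6:09 PM = 11 h 2 min → rounds to 11 h 0 min

11.00 hours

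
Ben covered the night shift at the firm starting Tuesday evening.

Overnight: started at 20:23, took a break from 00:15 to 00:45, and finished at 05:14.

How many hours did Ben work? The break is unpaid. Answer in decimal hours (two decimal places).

Overnight: 20:23 → midnight = 3 h 37 min; midnight → 05:14 = 5 h 14 min; span 8 h 51 min; less 30 min break → 8 h 21 min

8.35 hours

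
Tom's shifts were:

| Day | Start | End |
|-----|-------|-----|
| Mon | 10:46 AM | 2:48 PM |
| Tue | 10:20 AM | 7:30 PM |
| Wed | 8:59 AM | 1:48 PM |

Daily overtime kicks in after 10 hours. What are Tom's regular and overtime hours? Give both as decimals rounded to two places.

Regular 18.02 hours, overtime 0.00 hours

Mon: 10:46 AM–2:48 PM = 4 h 2 min
Tue: 10:20 AM–7:30 PM = 9 h 10 min
Wed: 8:59 AM–1:48 PM = 4 h 49 min
Mon reg 4 h 2 min / OT 0 h 0 min; Tue reg 9 h 10 min / OT 0 h 0 min; Wed reg 4 h 49 min / OT 0 h 0 min.
Totals: regular 18 h 1 min, overtime 0 h 0 min.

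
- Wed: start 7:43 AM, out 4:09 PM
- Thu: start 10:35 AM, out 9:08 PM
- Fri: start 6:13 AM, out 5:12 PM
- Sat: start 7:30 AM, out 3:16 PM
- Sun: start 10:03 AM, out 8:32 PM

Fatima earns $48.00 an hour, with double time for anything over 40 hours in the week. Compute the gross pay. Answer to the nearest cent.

Wed: 7:43 AM–4:09 PM = 8 h 26 min
Thu: 10:35 AM–9:08 PM = 10 h 33 min
Fri: 6:13 AM–5:12 PM = 10 h 59 min
Sat: 7:30 AM–3:16 PM = 7 h 46 min
Sun: 10:03 AM–8:32 PM = 10 h 29 min
Total worked: 48 h 13 min = 2893 min.
Regular 40 h 0 min = 2400 min at $48.00/h; overtime 8 h 13 min = 493 min at $96.00/h.
Pay = (2400 × $48.00 + 493 × $96.00) ÷ 60 = $2708.80.

$2708.80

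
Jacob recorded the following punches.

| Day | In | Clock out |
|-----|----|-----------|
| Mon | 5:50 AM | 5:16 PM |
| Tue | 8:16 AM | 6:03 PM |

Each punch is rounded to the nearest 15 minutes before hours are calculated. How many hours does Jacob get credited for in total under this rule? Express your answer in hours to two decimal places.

Mon: in 5:50 AM→5:45 AM, out 5:16 PM→5:15 PM; 11 h 30 min
Tue: in 8:16 AM→8:15 AM, out 6:03 PM→6:00 PM; 9 h 45 min
Total credited: 21 h 15 min.

21.25 hours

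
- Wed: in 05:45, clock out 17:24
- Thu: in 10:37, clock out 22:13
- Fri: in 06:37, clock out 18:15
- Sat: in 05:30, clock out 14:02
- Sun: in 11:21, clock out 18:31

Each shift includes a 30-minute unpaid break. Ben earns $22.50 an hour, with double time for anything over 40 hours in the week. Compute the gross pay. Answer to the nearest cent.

Wed: 05:45–17:24 = 11 h 39 min; less 30 min break → 11 h 9 min
Thu: 10:37–22:13 = 11 h 36 min; less 30 min break → 11 h 6 min
Fri: 06:37–18:15 = 11 h 38 min; less 30 min break → 11 h 8 min
Sat: 05:30–14:02 = 8 h 32 min; less 30 min break → 8 h 2 min
Sun: 11:21–18:31 = 7 h 10 min; less 30 min break → 6 h 40 min
Total worked: 48 h 5 min = 2885 min.
Regular 40 h 0 min = 2400 min at $22.50/h; overtime 8 h 5 min = 485 min at $45.00/h.
Pay = (2400 × $22.50 + 485 × $45.00) ÷ 60 = $1263.75.

$1263.75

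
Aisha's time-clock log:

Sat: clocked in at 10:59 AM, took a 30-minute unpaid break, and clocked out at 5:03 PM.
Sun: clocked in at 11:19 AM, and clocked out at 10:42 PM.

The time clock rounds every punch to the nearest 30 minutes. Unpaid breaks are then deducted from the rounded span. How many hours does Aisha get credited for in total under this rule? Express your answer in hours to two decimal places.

Sat: in 10:59 AM→11:00 AM, out 5:03 PM→5:00 PM; 6 h 0 min − 30 min = 5 h 30 min
Sun: in 11:19 AM→11:30 AM, out 10:42 PM→10:30 PM; 11 h 0 min
Total credited: 16 h 30 min.

16.50 hours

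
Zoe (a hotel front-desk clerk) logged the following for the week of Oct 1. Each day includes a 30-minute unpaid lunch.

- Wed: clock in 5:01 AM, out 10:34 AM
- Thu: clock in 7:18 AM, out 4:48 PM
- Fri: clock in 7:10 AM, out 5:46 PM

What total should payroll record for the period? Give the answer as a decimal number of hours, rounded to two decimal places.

Wed: 5:01 AM–10:34 AM = 5 h 33 min; less 30 min break → 5 h 3 min
Thu: 7:18 AM–4:48 PM = 9 h 30 min; less 30 min break → 9 h 0 min
Fri: 7:10 AM–5:46 PM = 10 h 36 min; less 30 min break → 10 h 6 min
Total: 5 h 3 min + 9 h 0 min + 10 h 6 min = 24 h 9 min.

24.15 hours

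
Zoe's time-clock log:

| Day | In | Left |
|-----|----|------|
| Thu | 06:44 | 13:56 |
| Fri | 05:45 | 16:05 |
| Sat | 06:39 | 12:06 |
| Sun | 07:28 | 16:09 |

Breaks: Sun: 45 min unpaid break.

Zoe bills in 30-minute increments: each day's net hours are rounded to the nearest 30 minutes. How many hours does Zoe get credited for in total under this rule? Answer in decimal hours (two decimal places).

31.00 hours

Thu: 06:44–13:56 = 7 h 12 min → rounds to 7 h 0 min
Fri: 05:45–16:05 = 10 h 20 min → rounds to 10 h 30 min
Sat: 06:39–12:06 = 5 h 27 min → rounds to 5 h 30 min
Sun: 07:28–16:09 = 8 h 41 min − 45 min = 7 h 56 min → rounds to 8 h 0 min
Total credited: 31 h 0 min.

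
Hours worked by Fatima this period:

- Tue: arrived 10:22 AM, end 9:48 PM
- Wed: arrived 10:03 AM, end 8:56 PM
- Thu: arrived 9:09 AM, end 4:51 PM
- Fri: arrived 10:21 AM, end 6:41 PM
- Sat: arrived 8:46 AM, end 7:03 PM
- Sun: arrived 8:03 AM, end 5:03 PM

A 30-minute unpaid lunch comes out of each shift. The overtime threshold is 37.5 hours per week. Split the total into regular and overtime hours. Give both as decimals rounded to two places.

Regular 37.50 hours, overtime 17.13 hours

Tue: 10:22 AM–9:48 PM = 11 h 26 min; less 30 min break → 10 h 56 min
Wed: 10:03 AM–8:56 PM = 10 h 53 min; less 30 min break → 10 h 23 min
Thu: 9:09 AM–4:51 PM = 7 h 42 min; less 30 min break → 7 h 12 min
Fri: 10:21 AM–6:41 PM = 8 h 20 min; less 30 min break → 7 h 50 min
Sat: 8:46 AM–7:03 PM = 10 h 17 min; less 30 min break → 9 h 47 min
Sun: 8:03 AM–5:03 PM = 9 h 0 min; less 30 min break → 8 h 30 min
Total worked: 54 h 38 min = 54.63 h.
Threshold 37.5 h → overtime 17 h 8 min, regular 37 h 30 min.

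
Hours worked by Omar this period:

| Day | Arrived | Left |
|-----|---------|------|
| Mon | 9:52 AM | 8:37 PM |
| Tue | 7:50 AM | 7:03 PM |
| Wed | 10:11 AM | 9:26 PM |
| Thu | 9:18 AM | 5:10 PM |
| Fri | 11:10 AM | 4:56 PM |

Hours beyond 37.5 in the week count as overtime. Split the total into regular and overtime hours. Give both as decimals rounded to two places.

Regular 37.50 hours, overtime 9.35 hours

Mon: 9:52 AM–8:37 PM = 10 h 45 min
Tue: 7:50 AM–7:03 PM = 11 h 13 min
Wed: 10:11 AM–9:26 PM = 11 h 15 min
Thu: 9:18 AM–5:10 PM = 7 h 52 min
Fri: 11:10 AM–4:56 PM = 5 h 46 min
Total worked: 46 h 51 min = 46.85 h.
Threshold 37.5 h → overtime 9 h 21 min, regular 37 h 30 min.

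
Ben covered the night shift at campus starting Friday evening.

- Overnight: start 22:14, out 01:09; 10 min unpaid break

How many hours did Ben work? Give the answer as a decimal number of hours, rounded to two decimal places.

2.75 hours

Overnight: 22:14 → midnight = 1 h 46 min; midnight → 01:09 = 1 h 9 min; span 2 h 55 min; less 10 min break → 2 h 45 min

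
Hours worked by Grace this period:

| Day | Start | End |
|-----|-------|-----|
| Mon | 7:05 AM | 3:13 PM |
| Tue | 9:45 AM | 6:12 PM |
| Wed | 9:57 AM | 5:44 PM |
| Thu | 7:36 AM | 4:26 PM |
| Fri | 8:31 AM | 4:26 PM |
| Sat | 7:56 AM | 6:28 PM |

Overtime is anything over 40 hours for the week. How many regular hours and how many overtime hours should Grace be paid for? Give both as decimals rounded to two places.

Mon: 7:05 AM–3:13 PM = 8 h 8 min
Tue: 9:45 AM–6:12 PM = 8 h 27 min
Wed: 9:57 AM–5:44 PM = 7 h 47 min
Thu: 7:36 AM–4:26 PM = 8 h 50 min
Fri: 8:31 AM–4:26 PM = 7 h 55 min
Sat: 7:56 AM–6:28 PM = 10 h 32 min
Total worked: 51 h 39 min = 51.65 h.
Threshold 40 h → overtime 11 h 39 min, regular 40 h 0 min.

Regular 40.00 hours, overtime 11.65 hours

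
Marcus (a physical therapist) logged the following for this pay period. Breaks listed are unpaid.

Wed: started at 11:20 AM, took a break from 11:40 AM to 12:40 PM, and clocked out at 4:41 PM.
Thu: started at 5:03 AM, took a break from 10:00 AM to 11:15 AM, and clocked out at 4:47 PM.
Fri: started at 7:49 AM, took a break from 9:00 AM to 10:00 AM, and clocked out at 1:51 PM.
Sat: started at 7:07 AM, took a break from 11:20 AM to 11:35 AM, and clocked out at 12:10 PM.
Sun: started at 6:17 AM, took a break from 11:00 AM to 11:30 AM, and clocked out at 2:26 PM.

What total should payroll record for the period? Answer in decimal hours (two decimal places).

32.32 hours

Wed: 11:20 AM–4:41 PM = 5 h 21 min; less 60 min break → 4 h 21 min
Thu: 5:03 AM–4:47 PM = 11 h 44 min; less 75 min break → 10 h 29 min
Fri: 7:49 AM–1:51 PM = 6 h 2 min; less 60 min break → 5 h 2 min
Sat: 7:07 AM–12:10 PM = 5 h 3 min; less 15 min break → 4 h 48 min
Sun: 6:17 AM–2:26 PM = 8 h 9 min; less 30 min break → 7 h 39 min
Total: 4 h 21 min + 10 h 29 min + 5 h 2 min + 4 h 48 min + 7 h 39 min = 32 h 19 min.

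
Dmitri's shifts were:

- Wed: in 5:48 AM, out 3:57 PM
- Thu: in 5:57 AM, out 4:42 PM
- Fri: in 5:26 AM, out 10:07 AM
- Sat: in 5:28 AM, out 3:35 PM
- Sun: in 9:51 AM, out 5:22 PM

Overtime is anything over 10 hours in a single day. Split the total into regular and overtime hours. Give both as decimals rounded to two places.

Regular 42.20 hours, overtime 1.02 hours

Wed: 5:48 AM–3:57 PM = 10 h 9 min
Thu: 5:57 AM–4:42 PM = 10 h 45 min
Fri: 5:26 AM–10:07 AM = 4 h 41 min
Sat: 5:28 AM–3:35 PM = 10 h 7 min
Sun: 9:51 AM–5:22 PM = 7 h 31 min
Wed reg 10 h 0 min / OT 0 h 9 min; Thu reg 10 h 0 min / OT 0 h 45 min; Fri reg 4 h 41 min / OT 0 h 0 min; Sat reg 10 h 0 min / OT 0 h 7 min; Sun reg 7 h 31 min / OT 0 h 0 min.
Totals: regular 42 h 12 min, overtime 1 h 1 min.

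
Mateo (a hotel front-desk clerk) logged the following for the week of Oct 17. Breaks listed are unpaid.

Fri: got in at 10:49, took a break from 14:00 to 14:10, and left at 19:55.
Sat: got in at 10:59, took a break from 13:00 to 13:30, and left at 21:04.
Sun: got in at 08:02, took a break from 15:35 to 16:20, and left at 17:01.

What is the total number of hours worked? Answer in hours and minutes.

26 h 45 min

Fri: 10:49–19:55 = 9 h 6 min; less 10 min break → 8 h 56 min
Sat: 10:59–21:04 = 10 h 5 min; less 30 min break → 9 h 35 min
Sun: 08:02–17:01 = 8 h 59 min; less 45 min break → 8 h 14 min
Total: 8 h 56 min + 9 h 35 min + 8 h 14 min = 26 h 45 min.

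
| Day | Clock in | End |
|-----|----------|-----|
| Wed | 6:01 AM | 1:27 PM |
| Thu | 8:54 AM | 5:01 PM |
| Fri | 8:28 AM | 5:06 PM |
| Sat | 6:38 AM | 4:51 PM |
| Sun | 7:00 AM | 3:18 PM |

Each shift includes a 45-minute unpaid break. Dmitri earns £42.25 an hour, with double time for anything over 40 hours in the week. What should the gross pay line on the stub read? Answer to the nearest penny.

Wed: 6:01 AM–1:27 PM = 7 h 26 min; less 45 min break → 6 h 41 min
Thu: 8:54 AM–5:01 PM = 8 h 7 min; less 45 min break → 7 h 22 min
Fri: 8:28 AM–5:06 PM = 8 h 38 min; less 45 min break → 7 h 53 min
Sat: 6:38 AM–4:51 PM = 10 h 13 min; less 45 min break → 9 h 28 min
Sun: 7:00 AM–3:18 PM = 8 h 18 min; less 45 min break → 7 h 33 min
Total worked: 38 h 57 min = 2337 min.
Regular 38 h 57 min = 2337 min at £42.25/h; overtime 0 h 0 min = 0 min at £84.50/h.
Pay = (2337 × £42.25 + 0 × £84.50) ÷ 60 = £1645.64.

£1645.64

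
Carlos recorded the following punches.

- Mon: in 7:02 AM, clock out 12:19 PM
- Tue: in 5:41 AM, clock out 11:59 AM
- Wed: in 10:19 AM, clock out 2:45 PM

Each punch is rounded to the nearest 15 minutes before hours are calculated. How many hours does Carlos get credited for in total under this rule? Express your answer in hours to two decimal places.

Mon: in 7:02 AM→7:00 AM, out 12:19 PM→12:15 PM; 5 h 15 min
Tue: in 5:41 AM→5:45 AM, out 11:59 AM→12:00 PM; 6 h 15 min
Wed: in 10:19 AM→10:15 AM, out 2:45 PM→2:45 PM; 4 h 30 min
Total credited: 16 h 0 min.

16.00 hours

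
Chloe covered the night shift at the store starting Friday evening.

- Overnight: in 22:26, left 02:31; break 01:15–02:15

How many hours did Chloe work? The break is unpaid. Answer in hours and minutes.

3 h 5 min

Overnight: 22:26 → midnight = 1 h 34 min; midnight → 02:31 = 2 h 31 min; span 4 h 5 min; less 60 min break → 3 h 5 min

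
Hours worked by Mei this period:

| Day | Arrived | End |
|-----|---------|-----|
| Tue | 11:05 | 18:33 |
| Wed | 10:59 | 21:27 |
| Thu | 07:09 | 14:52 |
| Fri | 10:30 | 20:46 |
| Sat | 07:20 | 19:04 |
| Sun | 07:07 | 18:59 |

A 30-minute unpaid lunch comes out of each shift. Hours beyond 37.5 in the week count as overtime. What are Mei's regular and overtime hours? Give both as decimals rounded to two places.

Tue: 11:05–18:33 = 7 h 28 min; less 30 min break → 6 h 58 min
Wed: 10:59–21:27 = 10 h 28 min; less 30 min break → 9 h 58 min
Thu: 07:09–14:52 = 7 h 43 min; less 30 min break → 7 h 13 min
Fri: 10:30–20:46 = 10 h 16 min; less 30 min break → 9 h 46 min
Sat: 07:20–19:04 = 11 h 44 min; less 30 min break → 11 h 14 min
Sun: 07:07–18:59 = 11 h 52 min; less 30 min break → 11 h 22 min
Total worked: 56 h 31 min = 56.52 h.
Threshold 37.5 h → overtime 19 h 1 min, regular 37 h 30 min.

Regular 37.50 hours, overtime 19.02 hours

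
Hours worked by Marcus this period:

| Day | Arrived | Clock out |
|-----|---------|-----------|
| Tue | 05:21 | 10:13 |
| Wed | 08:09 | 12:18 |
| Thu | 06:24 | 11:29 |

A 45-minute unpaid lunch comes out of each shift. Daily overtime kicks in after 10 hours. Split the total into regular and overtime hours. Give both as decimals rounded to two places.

Regular 11.85 hours, overtime 0.00 hours

Tue: 05:21–10:13 = 4 h 52 min; less 45 min break → 4 h 7 min
Wed: 08:09–12:18 = 4 h 9 min; less 45 min break → 3 h 24 min
Thu: 06:24–11:29 = 5 h 5 min; less 45 min break → 4 h 20 min
Tue reg 4 h 7 min / OT 0 h 0 min; Wed reg 3 h 24 min / OT 0 h 0 min; Thu reg 4 h 20 min / OT 0 h 0 min.
Totals: regular 11 h 51 min, overtime 0 h 0 min.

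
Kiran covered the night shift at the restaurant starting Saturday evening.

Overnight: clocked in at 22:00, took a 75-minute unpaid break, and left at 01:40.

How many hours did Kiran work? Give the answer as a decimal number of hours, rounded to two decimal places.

Overnight: 22:00 → midnight = 2 h 0 min; midnight → 01:40 = 1 h 40 min; span 3 h 40 min; less 75 min break → 2 h 25 min

2.42 hours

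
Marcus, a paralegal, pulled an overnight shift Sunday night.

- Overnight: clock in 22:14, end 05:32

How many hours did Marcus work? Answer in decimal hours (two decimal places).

Overnight: 22:14 → midnight = 1 h 46 min; midnight → 05:32 = 5 h 32 min; span 7 h 18 min

7.30 hours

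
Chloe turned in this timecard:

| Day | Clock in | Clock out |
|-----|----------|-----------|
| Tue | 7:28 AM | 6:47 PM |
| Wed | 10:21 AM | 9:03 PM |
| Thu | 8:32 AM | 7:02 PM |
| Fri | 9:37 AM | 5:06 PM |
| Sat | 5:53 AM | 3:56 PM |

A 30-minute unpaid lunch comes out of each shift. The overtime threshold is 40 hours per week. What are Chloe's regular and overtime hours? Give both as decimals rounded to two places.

Regular 40.00 hours, overtime 7.55 hours

Tue: 7:28 AM–6:47 PM = 11 h 19 min; less 30 min break → 10 h 49 min
Wed: 10:21 AM–9:03 PM = 10 h 42 min; less 30 min break → 10 h 12 min
Thu: 8:32 AM–7:02 PM = 10 h 30 min; less 30 min break → 10 h 0 min
Fri: 9:37 AM–5:06 PM = 7 h 29 min; less 30 min break → 6 h 59 min
Sat: 5:53 AM–3:56 PM = 10 h 3 min; less 30 min break → 9 h 33 min
Total worked: 47 h 33 min = 47.55 h.
Threshold 40 h → overtime 7 h 33 min, regular 40 h 0 min.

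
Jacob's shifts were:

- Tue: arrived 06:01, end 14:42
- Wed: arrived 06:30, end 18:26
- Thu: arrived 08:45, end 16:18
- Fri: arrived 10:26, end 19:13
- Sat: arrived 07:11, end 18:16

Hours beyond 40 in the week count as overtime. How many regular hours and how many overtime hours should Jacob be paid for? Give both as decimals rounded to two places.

Tue: 06:01–14:42 = 8 h 41 min
Wed: 06:30–18:26 = 11 h 56 min
Thu: 08:45–16:18 = 7 h 33 min
Fri: 10:26–19:13 = 8 h 47 min
Sat: 07:11–18:16 = 11 h 5 min
Total worked: 48 h 2 min = 48.03 h.
Threshold 40 h → overtime 8 h 2 min, regular 40 h 0 min.

Regular 40.00 hours, overtime 8.03 hours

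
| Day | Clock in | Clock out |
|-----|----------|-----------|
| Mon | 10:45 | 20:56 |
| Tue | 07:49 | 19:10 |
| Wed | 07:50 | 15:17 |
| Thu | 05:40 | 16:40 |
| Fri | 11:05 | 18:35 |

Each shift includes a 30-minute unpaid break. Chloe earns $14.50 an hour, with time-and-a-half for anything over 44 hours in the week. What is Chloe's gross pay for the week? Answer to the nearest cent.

Mon: 10:45–20:56 = 10 h 11 min; less 30 min break → 9 h 41 min
Tue: 07:49–19:10 = 11 h 21 min; less 30 min break → 10 h 51 min
Wed: 07:50–15:17 = 7 h 27 min; less 30 min break → 6 h 57 min
Thu: 05:40–16:40 = 11 h 0 min; less 30 min break → 10 h 30 min
Fri: 11:05–18:35 = 7 h 30 min; less 30 min break → 7 h 0 min
Total worked: 44 h 59 min = 2699 min.
Regular 44 h 0 min = 2640 min at $14.50/h; overtime 0 h 59 min = 59 min at $21.75/h.
Pay = (2640 × $14.50 + 59 × $21.75) ÷ 60 = $659.39.

$659.39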